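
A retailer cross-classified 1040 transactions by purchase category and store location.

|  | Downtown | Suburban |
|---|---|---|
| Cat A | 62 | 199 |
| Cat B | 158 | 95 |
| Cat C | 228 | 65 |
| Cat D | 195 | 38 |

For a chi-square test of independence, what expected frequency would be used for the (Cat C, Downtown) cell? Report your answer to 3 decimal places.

181.153

Row total (Cat C) = 293; column total (Downtown) = 643; grand total N = 1040.
Expected count = (row total × column total) / N = 293 × 643 / 1040 = 181.153.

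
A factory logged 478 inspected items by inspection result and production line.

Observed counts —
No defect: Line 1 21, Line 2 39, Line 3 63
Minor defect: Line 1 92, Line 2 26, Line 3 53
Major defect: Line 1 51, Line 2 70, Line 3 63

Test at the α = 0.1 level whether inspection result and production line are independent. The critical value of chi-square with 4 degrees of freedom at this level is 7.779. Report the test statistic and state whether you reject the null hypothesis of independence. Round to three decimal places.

Row totals: 123, 171, 184. Column totals: 164, 135, 179. Grand total N = 478.
Expected counts (row total × column total / N):
  No defect, Line 1: 123×164/478 = 42.2008
  No defect, Line 2: 123×135/478 = 34.7385
  No defect, Line 3: 123×179/478 = 46.0607
  Minor defect, Line 1: 171×164/478 = 58.6695
  Minor defect, Line 2: 171×135/478 = 48.2950
  Minor defect, Line 3: 171×179/478 = 64.0356
  Major defect, Line 1: 184×164/478 = 63.1297
  Major defect, Line 2: 184×135/478 = 51.9665
  Major defect, Line 3: 184×179/478 = 68.9038
Contributions (O − E)²/E:
  (21 − 42.2008)²/42.2008 = 10.6508
  (39 − 34.7385)²/34.7385 = 0.5228
  (63 − 46.0607)²/46.0607 = 6.2296
  (92 − 58.6695)²/58.6695 = 18.9353
  (26 − 48.2950)²/48.2950 = 10.2923
  (53 − 64.0356)²/64.0356 = 1.9018
  (51 − 63.1297)²/63.1297 = 2.3306
  (70 − 51.9665)²/51.9665 = 6.2580
  (63 − 68.9038)²/68.9038 = 0.5058
χ² = 10.6508 + 0.5228 + 6.2296 + 18.9353 + 10.2923 + 1.9018 + 2.3306 + 6.2580 + 0.5058 = 57.627
df = (3−1)(3−1) = 4. Since 57.627 > 7.779, reject the null hypothesis of independence at α = 0.1.

57.627; reject H₀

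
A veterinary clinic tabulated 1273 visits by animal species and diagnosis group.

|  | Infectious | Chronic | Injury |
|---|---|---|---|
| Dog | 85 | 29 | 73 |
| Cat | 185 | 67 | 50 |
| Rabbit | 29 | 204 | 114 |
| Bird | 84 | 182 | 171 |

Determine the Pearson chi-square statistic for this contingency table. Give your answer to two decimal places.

Row totals: 187, 302, 347, 437. Column totals: 383, 482, 408. Grand total N = 1273.
Expected counts (row total × column total / N):
  Dog, Infectious: 187×383/1273 = 56.262
  Dog, Chronic: 187×482/1273 = 70.804
  Dog, Injury: 187×408/1273 = 59.934
  Cat, Infectious: 302×383/1273 = 90.861
  Cat, Chronic: 302×482/1273 = 114.347
  Cat, Injury: 302×408/1273 = 96.792
  Rabbit, Infectious: 347×383/1273 = 104.400
  Rabbit, Chronic: 347×482/1273 = 131.386
  Rabbit, Injury: 347×408/1273 = 111.214
  Bird, Infectious: 437×383/1273 = 131.478
  Bird, Chronic: 437×482/1273 = 165.463
  Bird, Injury: 437×408/1273 = 140.060
Contributions (O − E)²/E:
  (85 − 56.262)²/56.262 = 14.6790
  (29 − 70.804)²/70.804 = 24.6819
  (73 − 59.934)²/59.934 = 2.8485
  (185 − 90.861)²/90.861 = 97.5353
  (67 − 114.347)²/114.347 = 19.6047
  (50 − 96.792)²/96.792 = 22.6206
  (29 − 104.400)²/104.400 = 54.4556
  (204 − 131.386)²/131.386 = 40.1321
  (114 − 111.214)²/111.214 = 0.0698
  (84 − 131.478)²/131.478 = 17.1448
  (182 − 165.463)²/165.463 = 1.6528
  (171 − 140.060)²/140.060 = 6.8348
χ² = 14.6790 + 24.6819 + 2.8485 + 97.5353 + 19.6047 + 22.6206 + 54.4556 + 40.1321 + 0.0698 + 17.1448 + 1.6528 + 6.8348 = 302.26

302.26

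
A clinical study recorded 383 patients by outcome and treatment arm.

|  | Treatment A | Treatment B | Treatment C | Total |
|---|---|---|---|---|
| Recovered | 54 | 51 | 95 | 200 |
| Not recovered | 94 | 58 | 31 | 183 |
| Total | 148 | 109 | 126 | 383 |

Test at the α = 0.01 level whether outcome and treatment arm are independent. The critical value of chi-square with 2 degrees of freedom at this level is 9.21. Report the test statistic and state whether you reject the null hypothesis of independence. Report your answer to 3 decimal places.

Grand total N = 383.
Expected counts (row total × column total / N):
  Recovered, Treatment A: 200×148/383 = 77.2846
  Recovered, Treatment B: 200×109/383 = 56.9191
  Recovered, Treatment C: 200×126/383 = 65.7963
  Not recovered, Treatment A: 183×148/383 = 70.7154
  Not recovered, Treatment B: 183×109/383 = 52.0809
  Not recovered, Treatment C: 183×126/383 = 60.2037
Contributions (O − E)²/E:
  (54 − 77.2846)²/77.2846 = 7.0153
  (51 − 56.9191)²/56.9191 = 0.6155
  (95 − 65.7963)²/65.7963 = 12.9621
  (94 − 70.7154)²/70.7154 = 7.6670
  (58 − 52.0809)²/52.0809 = 0.6727
  (31 − 60.2037)²/60.2037 = 14.1662
χ² = 7.0153 + 0.6155 + 12.9621 + 7.6670 + 0.6727 + 14.1662 = 43.099
df = (2−1)(3−1) = 2. Since 43.099 > 9.21, reject the null hypothesis of independence at α = 0.01.

43.099; reject H₀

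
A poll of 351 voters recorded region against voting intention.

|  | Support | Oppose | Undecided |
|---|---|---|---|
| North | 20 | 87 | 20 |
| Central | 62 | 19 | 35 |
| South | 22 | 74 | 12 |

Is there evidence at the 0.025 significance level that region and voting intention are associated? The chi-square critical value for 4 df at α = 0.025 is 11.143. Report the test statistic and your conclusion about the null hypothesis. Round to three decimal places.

86.562; reject H₀

Row totals: 127, 116, 108. Column totals: 104, 180, 67. Grand total N = 351.
Expected counts (row total × column total / N):
  North, Support: 127×104/351 = 37.6296
  North, Oppose: 127×180/351 = 65.1282
  North, Undecided: 127×67/351 = 24.2422
  Central, Support: 116×104/351 = 34.3704
  Central, Oppose: 116×180/351 = 59.4872
  Central, Undecided: 116×67/351 = 22.1425
  South, Support: 108×104/351 = 32.0000
  South, Oppose: 108×180/351 = 55.3846
  South, Undecided: 108×67/351 = 20.6154
Contributions (O − E)²/E:
  (20 − 37.6296)²/37.6296 = 8.2595
  (87 − 65.1282)²/65.1282 = 7.3451
  (20 − 24.2422)²/24.2422 = 0.7424
  (62 − 34.3704)²/34.3704 = 22.2108
  (19 − 59.4872)²/59.4872 = 27.5557
  (35 − 22.1425)²/22.1425 = 7.4660
  (22 − 32.0000)²/32.0000 = 3.1250
  (74 − 55.3846)²/55.3846 = 6.2568
  (12 − 20.6154)²/20.6154 = 3.6005
χ² = 8.2595 + 7.3451 + 0.7424 + 22.2108 + 27.5557 + 7.4660 + 3.1250 + 6.2568 + 3.6005 = 86.562
df = (3−1)(3−1) = 4. Since 86.562 > 11.143, reject the null hypothesis of independence at α = 0.025.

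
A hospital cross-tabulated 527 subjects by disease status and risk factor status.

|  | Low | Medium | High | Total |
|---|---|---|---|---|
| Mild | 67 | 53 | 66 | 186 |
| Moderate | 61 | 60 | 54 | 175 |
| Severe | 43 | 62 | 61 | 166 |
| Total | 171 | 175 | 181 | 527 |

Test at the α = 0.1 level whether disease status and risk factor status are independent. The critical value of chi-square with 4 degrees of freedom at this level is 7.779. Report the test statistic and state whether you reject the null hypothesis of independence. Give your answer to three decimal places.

6.368; fail to reject H₀

Grand total N = 527.
Expected counts (row total × column total / N):
  Mild, Low: 186×171/527 = 60.3529
  Mild, Medium: 186×175/527 = 61.7647
  Mild, High: 186×181/527 = 63.8824
  Moderate, Low: 175×171/527 = 56.7837
  Moderate, Medium: 175×175/527 = 58.1120
  Moderate, High: 175×181/527 = 60.1044
  Severe, Low: 166×171/527 = 53.8634
  Severe, Medium: 166×175/527 = 55.1233
  Severe, High: 166×181/527 = 57.0133
Contributions (O − E)²/E:
  (67 − 60.3529)²/60.3529 = 0.7321
  (53 − 61.7647)²/61.7647 = 1.2438
  (66 − 63.8824)²/63.8824 = 0.0702
  (61 − 56.7837)²/56.7837 = 0.3131
  (60 − 58.1120)²/58.1120 = 0.0613
  (54 − 60.1044)²/60.1044 = 0.6200
  (43 − 53.8634)²/53.8634 = 2.1910
  (62 − 55.1233)²/55.1233 = 0.8579
  (61 − 57.0133)²/57.0133 = 0.2788
χ² = 0.7321 + 1.2438 + 0.0702 + 0.3131 + 0.0613 + 0.6200 + 2.1910 + 0.8579 + 0.2788 = 6.368
df = (3−1)(3−1) = 4. Since 6.368 < 7.779, fail to reject the null hypothesis of independence at α = 0.1.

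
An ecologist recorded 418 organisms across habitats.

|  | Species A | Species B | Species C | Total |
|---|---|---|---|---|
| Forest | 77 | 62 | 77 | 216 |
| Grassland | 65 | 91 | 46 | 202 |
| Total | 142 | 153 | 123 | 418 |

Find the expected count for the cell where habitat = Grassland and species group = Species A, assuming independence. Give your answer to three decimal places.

Row total (Grassland) = 202; column total (Species A) = 142; grand total N = 418.
Expected count = (row total × column total) / N = 202 × 142 / 418 = 68.622.

68.622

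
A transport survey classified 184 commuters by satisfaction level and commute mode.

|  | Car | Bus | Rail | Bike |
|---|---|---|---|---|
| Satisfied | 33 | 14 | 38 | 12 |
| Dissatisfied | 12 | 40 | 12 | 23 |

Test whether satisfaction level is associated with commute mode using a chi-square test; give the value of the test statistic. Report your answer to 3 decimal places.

Row totals: 97, 87. Column totals: 45, 54, 50, 35. Grand total N = 184.
Expected counts (row total × column total / N):
  Satisfied, Car: 97×45/184 = 23.7228
  Satisfied, Bus: 97×54/184 = 28.4674
  Satisfied, Rail: 97×50/184 = 26.3587
  Satisfied, Bike: 97×35/184 = 18.4511
  Dissatisfied, Car: 87×45/184 = 21.2772
  Dissatisfied, Bus: 87×54/184 = 25.5326
  Dissatisfied, Rail: 87×50/184 = 23.6413
  Dissatisfied, Bike: 87×35/184 = 16.5489
Contributions (O − E)²/E:
  (33 − 23.7228)²/23.7228 = 3.6280
  (14 − 28.4674)²/28.4674 = 7.3525
  (38 − 26.3587)²/26.3587 = 5.1414
  (12 − 18.4511)²/18.4511 = 2.2555
  (12 − 21.2772)²/21.2772 = 4.0450
  (40 − 25.5326)²/25.5326 = 8.1976
  (12 − 23.6413)²/23.6413 = 5.7323
  (23 − 16.5489)²/16.5489 = 2.5148
χ² = 3.6280 + 7.3525 + 5.1414 + 2.2555 + 4.0450 + 8.1976 + 5.7323 + 2.5148 = 38.867

38.867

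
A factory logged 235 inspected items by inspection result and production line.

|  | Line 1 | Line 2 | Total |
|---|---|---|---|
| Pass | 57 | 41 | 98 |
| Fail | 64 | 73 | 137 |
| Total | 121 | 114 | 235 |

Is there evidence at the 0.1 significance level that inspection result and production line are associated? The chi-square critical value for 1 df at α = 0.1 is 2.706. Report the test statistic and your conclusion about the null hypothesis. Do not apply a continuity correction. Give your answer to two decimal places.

3.00; reject H₀

Grand total N = 235.
Expected counts (row total × column total / N):
  Pass, Line 1: 98×121/235 = 50.460
  Pass, Line 2: 98×114/235 = 47.540
  Fail, Line 1: 137×121/235 = 70.540
  Fail, Line 2: 137×114/235 = 66.460
Contributions (O − E)²/E:
  (57 − 50.460)²/50.460 = 0.8476
  (41 − 47.540)²/47.540 = 0.8997
  (64 − 70.540)²/70.540 = 0.6063
  (73 − 66.460)²/66.460 = 0.6436
χ² = 0.8476 + 0.8997 + 0.6063 + 0.6436 = 3.00
df = (2−1)(2−1) = 1. Since 3.00 > 2.706, reject the null hypothesis of independence at α = 0.1.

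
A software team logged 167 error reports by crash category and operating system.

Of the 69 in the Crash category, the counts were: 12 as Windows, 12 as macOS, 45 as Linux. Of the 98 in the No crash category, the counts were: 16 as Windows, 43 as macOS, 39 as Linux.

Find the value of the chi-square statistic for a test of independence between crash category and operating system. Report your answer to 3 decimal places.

13.855

Row totals: 69, 98. Column totals: 28, 55, 84. Grand total N = 167.
Expected counts (row total × column total / N):
  Crash, Windows: 69×28/167 = 11.5689
  Crash, macOS: 69×55/167 = 22.7246
  Crash, Linux: 69×84/167 = 34.7066
  No crash, Windows: 98×28/167 = 16.4311
  No crash, macOS: 98×55/167 = 32.2754
  No crash, Linux: 98×84/167 = 49.2934
Contributions (O − E)²/E:
  (12 − 11.5689)²/11.5689 = 0.0161
  (12 − 22.7246)²/22.7246 = 5.0613
  (45 − 34.7066)²/34.7066 = 3.0529
  (16 − 16.4311)²/16.4311 = 0.0113
  (43 − 32.2754)²/32.2754 = 3.5636
  (39 − 49.2934)²/49.2934 = 2.1495
χ² = 0.0161 + 5.0613 + 3.0529 + 0.0113 + 3.5636 + 2.1495 = 13.855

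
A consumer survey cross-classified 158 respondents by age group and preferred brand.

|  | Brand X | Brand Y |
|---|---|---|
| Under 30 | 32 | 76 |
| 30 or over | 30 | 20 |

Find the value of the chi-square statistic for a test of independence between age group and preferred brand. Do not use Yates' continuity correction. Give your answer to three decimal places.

13.222

Row totals: 108, 50. Column totals: 62, 96. Grand total N = 158.
Expected counts (row total × column total / N):
  Under 30, Brand X: 108×62/158 = 42.3797
  Under 30, Brand Y: 108×96/158 = 65.6203
  30 or over, Brand X: 50×62/158 = 19.6203
  30 or over, Brand Y: 50×96/158 = 30.3797
Contributions (O − E)²/E:
  (32 − 42.3797)²/42.3797 = 2.5422
  (76 − 65.6203)²/65.6203 = 1.6418
  (30 − 19.6203)²/19.6203 = 5.4912
  (20 − 30.3797)²/30.3797 = 3.5464
χ² = 2.5422 + 1.6418 + 5.4912 + 3.5464 = 13.222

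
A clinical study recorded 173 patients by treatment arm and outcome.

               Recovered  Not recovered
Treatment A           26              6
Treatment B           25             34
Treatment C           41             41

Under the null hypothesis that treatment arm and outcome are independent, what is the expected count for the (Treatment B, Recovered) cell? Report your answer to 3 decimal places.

Row total (Treatment B) = 59; column total (Recovered) = 92; grand total N = 173.
Expected count = (row total × column total) / N = 59 × 92 / 173 = 31.376.

31.376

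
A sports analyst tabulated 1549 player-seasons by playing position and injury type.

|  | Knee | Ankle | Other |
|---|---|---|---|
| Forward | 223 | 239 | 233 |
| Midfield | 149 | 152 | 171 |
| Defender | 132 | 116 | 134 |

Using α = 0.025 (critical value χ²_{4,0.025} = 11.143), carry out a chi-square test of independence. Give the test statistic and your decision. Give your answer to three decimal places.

Row totals: 695, 472, 382. Column totals: 504, 507, 538. Grand total N = 1549.
Expected counts (row total × column total / N):
  Forward, Knee: 695×504/1549 = 226.1330
  Forward, Ankle: 695×507/1549 = 227.4790
  Forward, Other: 695×538/1549 = 241.3880
  Midfield, Knee: 472×504/1549 = 153.5752
  Midfield, Ankle: 472×507/1549 = 154.4893
  Midfield, Other: 472×538/1549 = 163.9354
  Defender, Knee: 382×504/1549 = 124.2918
  Defender, Ankle: 382×507/1549 = 125.0316
  Defender, Other: 382×538/1549 = 132.6766
Contributions (O − E)²/E:
  (223 − 226.1330)²/226.1330 = 0.0434
  (239 − 227.4790)²/227.4790 = 0.5835
  (233 − 241.3880)²/241.3880 = 0.2915
  (149 − 153.5752)²/153.5752 = 0.1363
  (152 − 154.4893)²/154.4893 = 0.0401
  (171 − 163.9354)²/163.9354 = 0.3044
  (132 − 124.2918)²/124.2918 = 0.4780
  (116 − 125.0316)²/125.0316 = 0.6524
  (134 − 132.6766)²/132.6766 = 0.0132
χ² = 0.0434 + 0.5835 + 0.2915 + 0.1363 + 0.0401 + 0.3044 + 0.4780 + 0.6524 + 0.0132 = 2.543
df = (3−1)(3−1) = 4. Since 2.543 < 11.143, fail to reject the null hypothesis of independence at α = 0.025.

2.543; fail to reject H₀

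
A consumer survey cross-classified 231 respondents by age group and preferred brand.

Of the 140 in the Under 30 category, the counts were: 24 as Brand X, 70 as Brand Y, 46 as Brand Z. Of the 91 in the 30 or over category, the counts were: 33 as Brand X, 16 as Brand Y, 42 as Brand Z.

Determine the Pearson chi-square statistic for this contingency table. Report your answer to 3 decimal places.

26.299

Row totals: 140, 91. Column totals: 57, 86, 88. Grand total N = 231.
Expected counts (row total × column total / N):
  Under 30, Brand X: 140×57/231 = 34.5455
  Under 30, Brand Y: 140×86/231 = 52.1212
  Under 30, Brand Z: 140×88/231 = 53.3333
  30 or over, Brand X: 91×57/231 = 22.4545
  30 or over, Brand Y: 91×86/231 = 33.8788
  30 or over, Brand Z: 91×88/231 = 34.6667
Contributions (O − E)²/E:
  (24 − 34.5455)²/34.5455 = 3.2192
  (70 − 52.1212)²/52.1212 = 6.1328
  (46 − 53.3333)²/53.3333 = 1.0083
  (33 − 22.4545)²/22.4545 = 4.9526
  (16 − 33.8788)²/33.8788 = 9.4351
  (42 − 34.6667)²/34.6667 = 1.5513
χ² = 3.2192 + 6.1328 + 1.0083 + 4.9526 + 9.4351 + 1.5513 = 26.299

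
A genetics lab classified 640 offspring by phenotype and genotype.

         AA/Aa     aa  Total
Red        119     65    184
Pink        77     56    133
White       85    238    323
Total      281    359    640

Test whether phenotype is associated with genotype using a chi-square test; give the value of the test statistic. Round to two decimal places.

83.37

Grand total N = 640.
Expected counts (row total × column total / N):
  Red, AA/Aa: 184×281/640 = 80.7875
  Red, aa: 184×359/640 = 103.2125
  Pink, AA/Aa: 133×281/640 = 58.3953
  Pink, aa: 133×359/640 = 74.6047
  White, AA/Aa: 323×281/640 = 141.8172
  White, aa: 323×359/640 = 181.1828
Contributions (O − E)²/E:
  (119 − 80.7875)²/80.7875 = 18.0745
  (65 − 103.2125)²/103.2125 = 14.1475
  (77 − 58.3953)²/58.3953 = 5.9274
  (56 − 74.6047)²/74.6047 = 4.6396
  (85 − 141.8172)²/141.8172 = 22.7631
  (238 − 181.1828)²/181.1828 = 17.8173
χ² = 18.0745 + 14.1475 + 5.9274 + 4.6396 + 22.7631 + 17.8173 = 83.37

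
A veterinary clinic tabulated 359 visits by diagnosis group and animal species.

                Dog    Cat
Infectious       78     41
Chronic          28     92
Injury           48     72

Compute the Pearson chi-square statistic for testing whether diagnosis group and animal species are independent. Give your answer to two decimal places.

Row totals: 119, 120, 120. Column totals: 154, 205. Grand total N = 359.
Expected counts (row total × column total / N):
  Infectious, Dog: 119×154/359 = 51.047
  Infectious, Cat: 119×205/359 = 67.953
  Chronic, Dog: 120×154/359 = 51.476
  Chronic, Cat: 120×205/359 = 68.524
  Injury, Dog: 120×154/359 = 51.476
  Injury, Cat: 120×205/359 = 68.524
Contributions (O − E)²/E:
  (78 − 51.047)²/51.047 = 14.2313
  (41 − 67.953)²/67.953 = 10.6907
  (28 − 51.476)²/51.476 = 10.7064
  (92 − 68.524)²/68.524 = 8.0428
  (48 − 51.476)²/51.476 = 0.2347
  (72 − 68.524)²/68.524 = 0.1763
χ² = 14.2313 + 10.6907 + 10.7064 + 8.0428 + 0.2347 + 0.1763 = 44.08

44.08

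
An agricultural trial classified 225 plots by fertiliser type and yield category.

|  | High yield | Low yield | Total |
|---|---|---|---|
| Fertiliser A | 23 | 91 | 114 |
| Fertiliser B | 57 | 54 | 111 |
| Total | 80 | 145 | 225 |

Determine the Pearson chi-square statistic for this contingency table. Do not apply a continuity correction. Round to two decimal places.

Grand total N = 225.
Expected counts (row total × column total / N):
  Fertiliser A, High yield: 114×80/225 = 40.5333
  Fertiliser A, Low yield: 114×145/225 = 73.4667
  Fertiliser B, High yield: 111×80/225 = 39.4667
  Fertiliser B, Low yield: 111×145/225 = 71.5333
Contributions (O − E)²/E:
  (23 − 40.5333)²/40.5333 = 7.5843
  (91 − 73.4667)²/73.4667 = 4.1844
  (57 − 39.4667)²/39.4667 = 7.7893
  (54 − 71.5333)²/71.5333 = 4.2975
χ² = 7.5843 + 4.1844 + 7.7893 + 4.2975 = 23.86

23.86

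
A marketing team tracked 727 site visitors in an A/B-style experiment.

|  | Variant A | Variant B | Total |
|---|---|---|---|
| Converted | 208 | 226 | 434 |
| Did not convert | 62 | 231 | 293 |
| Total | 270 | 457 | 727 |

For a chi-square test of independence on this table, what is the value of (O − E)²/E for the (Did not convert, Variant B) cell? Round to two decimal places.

Row total (Did not convert) = 293; column total (Variant B) = 457; N = 727.
Expected count E = 293 × 457 / 727 = 184.183.
Contribution = (O − E)²/E = (231 − 184.183)² / 184.183 = 11.90.

11.90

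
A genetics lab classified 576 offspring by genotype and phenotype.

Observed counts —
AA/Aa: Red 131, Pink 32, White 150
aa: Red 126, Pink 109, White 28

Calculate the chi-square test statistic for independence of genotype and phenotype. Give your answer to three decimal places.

Row totals: 313, 263. Column totals: 257, 141, 178. Grand total N = 576.
Expected counts (row total × column total / N):
  AA/Aa, Red: 313×257/576 = 139.6545
  AA/Aa, Pink: 313×141/576 = 76.6198
  AA/Aa, White: 313×178/576 = 96.7257
  aa, Red: 263×257/576 = 117.3455
  aa, Pink: 263×141/576 = 64.3802
  aa, White: 263×178/576 = 81.2743
Contributions (O − E)²/E:
  (131 − 139.6545)²/139.6545 = 0.5363
  (32 − 76.6198)²/76.6198 = 25.9845
  (150 − 96.7257)²/96.7257 = 29.3423
  (126 − 117.3455)²/117.3455 = 0.6383
  (109 − 64.3802)²/64.3802 = 30.9245
  (28 − 81.2743)²/81.2743 = 34.9206
χ² = 0.5363 + 25.9845 + 29.3423 + 0.6383 + 30.9245 + 34.9206 = 122.347

122.347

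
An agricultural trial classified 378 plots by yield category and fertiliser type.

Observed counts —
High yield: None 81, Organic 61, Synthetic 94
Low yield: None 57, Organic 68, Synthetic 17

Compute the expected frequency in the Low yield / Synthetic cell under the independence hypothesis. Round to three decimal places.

Row total (Low yield) = 142; column total (Synthetic) = 111; grand total N = 378.
Expected count = (row total × column total) / N = 142 × 111 / 378 = 41.698.

41.698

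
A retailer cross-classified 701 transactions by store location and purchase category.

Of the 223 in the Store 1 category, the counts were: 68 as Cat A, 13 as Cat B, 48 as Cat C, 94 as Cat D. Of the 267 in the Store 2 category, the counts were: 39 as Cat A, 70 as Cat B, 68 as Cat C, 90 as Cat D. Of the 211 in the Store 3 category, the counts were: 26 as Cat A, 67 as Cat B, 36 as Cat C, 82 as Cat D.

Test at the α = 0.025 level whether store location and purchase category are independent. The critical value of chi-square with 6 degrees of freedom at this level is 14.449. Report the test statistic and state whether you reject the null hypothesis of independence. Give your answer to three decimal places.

68.128; reject H₀

Row totals: 223, 267, 211. Column totals: 133, 150, 152, 266. Grand total N = 701.
Expected counts (row total × column total / N):
  Store 1, Cat A: 223×133/701 = 42.3096
  Store 1, Cat B: 223×150/701 = 47.7175
  Store 1, Cat C: 223×152/701 = 48.3538
  Store 1, Cat D: 223×266/701 = 84.6191
  Store 2, Cat A: 267×133/701 = 50.6576
  Store 2, Cat B: 267×150/701 = 57.1327
  Store 2, Cat C: 267×152/701 = 57.8944
  Store 2, Cat D: 267×266/701 = 101.3153
  Store 3, Cat A: 211×133/701 = 40.0328
  Store 3, Cat B: 211×150/701 = 45.1498
  Store 3, Cat C: 211×152/701 = 45.7518
  Store 3, Cat D: 211×266/701 = 80.0656
Contributions (O − E)²/E:
  (68 − 42.3096)²/42.3096 = 15.5992
  (13 − 47.7175)²/47.7175 = 25.2592
  (48 − 48.3538)²/48.3538 = 0.0026
  (94 − 84.6191)²/84.6191 = 1.0400
  (39 − 50.6576)²/50.6576 = 2.6827
  (70 − 57.1327)²/57.1327 = 2.8979
  (68 − 57.8944)²/57.8944 = 1.7640
  (90 − 101.3153)²/101.3153 = 1.2637
  (26 − 40.0328)²/40.0328 = 4.9190
  (67 − 45.1498)²/45.1498 = 10.5744
  (36 − 45.7518)²/45.7518 = 2.0786
  (82 − 80.0656)²/80.0656 = 0.0467
χ² = 15.5992 + 25.2592 + 0.0026 + 1.0400 + 2.6827 + 2.8979 + 1.7640 + 1.2637 + 4.9190 + 10.5744 + 2.0786 + 0.0467 = 68.128
df = (3−1)(4−1) = 6. Since 68.128 > 14.449, reject the null hypothesis of independence at α = 0.025.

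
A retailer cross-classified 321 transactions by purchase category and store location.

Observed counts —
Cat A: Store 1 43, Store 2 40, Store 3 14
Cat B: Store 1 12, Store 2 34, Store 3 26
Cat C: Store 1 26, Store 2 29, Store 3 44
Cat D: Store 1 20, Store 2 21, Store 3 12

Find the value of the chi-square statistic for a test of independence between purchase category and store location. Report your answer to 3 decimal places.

Row totals: 97, 72, 99, 53. Column totals: 101, 124, 96. Grand total N = 321.
Expected counts (row total × column total / N):
  Cat A, Store 1: 97×101/321 = 30.5202
  Cat A, Store 2: 97×124/321 = 37.4704
  Cat A, Store 3: 97×96/321 = 29.0093
  Cat B, Store 1: 72×101/321 = 22.6542
  Cat B, Store 2: 72×124/321 = 27.8131
  Cat B, Store 3: 72×96/321 = 21.5327
  Cat C, Store 1: 99×101/321 = 31.1495
  Cat C, Store 2: 99×124/321 = 38.2430
  Cat C, Store 3: 99×96/321 = 29.6075
  Cat D, Store 1: 53×101/321 = 16.6760
  Cat D, Store 2: 53×124/321 = 20.4735
  Cat D, Store 3: 53×96/321 = 15.8505
Contributions (O − E)²/E:
  (43 − 30.5202)²/30.5202 = 5.1030
  (40 − 37.4704)²/37.4704 = 0.1708
  (14 − 29.0093)²/29.0093 = 7.7658
  (12 − 22.6542)²/22.6542 = 5.0106
  (34 − 27.8131)²/27.8131 = 1.3762
  (26 − 21.5327)²/21.5327 = 0.9268
  (26 − 31.1495)²/31.1495 = 0.8513
  (29 − 38.2430)²/38.2430 = 2.2340
  (44 − 29.6075)²/29.6075 = 6.9963
  (20 − 16.6760)²/16.6760 = 0.6626
  (21 − 20.4735)²/20.4735 = 0.0135
  (12 − 15.8505)²/15.8505 = 0.9354
χ² = 5.1030 + 0.1708 + 7.7658 + 5.0106 + 1.3762 + 0.9268 + 0.8513 + 2.2340 + 6.9963 + 0.6626 + 0.0135 + 0.9354 = 32.046

32.046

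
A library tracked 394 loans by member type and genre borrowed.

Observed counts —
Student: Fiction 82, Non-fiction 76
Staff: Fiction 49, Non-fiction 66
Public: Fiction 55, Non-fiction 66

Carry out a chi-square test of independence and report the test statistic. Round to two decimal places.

Row totals: 158, 115, 121. Column totals: 186, 208. Grand total N = 394.
Expected counts (row total × column total / N):
  Student, Fiction: 158×186/394 = 74.589
  Student, Non-fiction: 158×208/394 = 83.411
  Staff, Fiction: 115×186/394 = 54.289
  Staff, Non-fiction: 115×208/394 = 60.711
  Public, Fiction: 121×186/394 = 57.122
  Public, Non-fiction: 121×208/394 = 63.878
Contributions (O − E)²/E:
  (82 − 74.589)²/74.589 = 0.7363
  (76 − 83.411)²/83.411 = 0.6585
  (49 − 54.289)²/54.289 = 0.5153
  (66 − 60.711)²/60.711 = 0.4608
  (55 − 57.122)²/57.122 = 0.0788
  (66 − 63.878)²/63.878 = 0.0705
χ² = 0.7363 + 0.6585 + 0.5153 + 0.4608 + 0.0788 + 0.0705 = 2.52

2.52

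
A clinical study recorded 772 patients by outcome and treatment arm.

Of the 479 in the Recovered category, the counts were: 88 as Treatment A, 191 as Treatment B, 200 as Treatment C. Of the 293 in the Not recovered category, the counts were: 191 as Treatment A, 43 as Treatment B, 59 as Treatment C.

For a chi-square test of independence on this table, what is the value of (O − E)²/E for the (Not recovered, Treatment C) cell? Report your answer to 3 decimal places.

Row total (Not recovered) = 293; column total (Treatment C) = 259; N = 772.
Expected count E = 293 × 259 / 772 = 98.29922.
Contribution = (O − E)²/E = (59 − 98.29922)² / 98.29922 = 15.712.

15.712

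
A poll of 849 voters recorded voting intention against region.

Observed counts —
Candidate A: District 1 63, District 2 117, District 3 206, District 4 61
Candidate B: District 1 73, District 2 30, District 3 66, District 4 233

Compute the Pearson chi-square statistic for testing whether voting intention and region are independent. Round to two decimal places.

Row totals: 447, 402. Column totals: 136, 147, 272, 294. Grand total N = 849.
Expected counts (row total × column total / N):
  Candidate A, District 1: 447×136/849 = 71.604
  Candidate A, District 2: 447×147/849 = 77.396
  Candidate A, District 3: 447×272/849 = 143.208
  Candidate A, District 4: 447×294/849 = 154.792
  Candidate B, District 1: 402×136/849 = 64.396
  Candidate B, District 2: 402×147/849 = 69.604
  Candidate B, District 3: 402×272/849 = 128.792
  Candidate B, District 4: 402×294/849 = 139.208
Contributions (O − E)²/E:
  (63 − 71.604)²/71.604 = 1.0339
  (117 − 77.396)²/77.396 = 20.2656
  (206 − 143.208)²/143.208 = 27.5322
  (61 − 154.792)²/154.792 = 56.8307
  (73 − 64.396)²/64.396 = 1.1496
  (30 − 69.604)²/69.604 = 22.5343
  (66 − 128.792)²/128.792 = 30.6140
  (233 − 139.208)²/139.208 = 63.1928
χ² = 1.0339 + 20.2656 + 27.5322 + 56.8307 + 1.1496 + 22.5343 + 30.6140 + 63.1928 = 223.15

223.15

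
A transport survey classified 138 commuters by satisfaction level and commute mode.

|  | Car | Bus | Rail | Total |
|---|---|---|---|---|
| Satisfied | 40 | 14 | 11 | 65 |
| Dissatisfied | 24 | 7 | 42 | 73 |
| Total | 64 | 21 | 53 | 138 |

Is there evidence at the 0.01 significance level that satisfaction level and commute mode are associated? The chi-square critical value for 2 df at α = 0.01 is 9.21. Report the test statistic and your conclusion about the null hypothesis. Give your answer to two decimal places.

24.08; reject H₀

Grand total N = 138.
Expected counts (row total × column total / N):
  Satisfied, Car: 65×64/138 = 30.1449
  Satisfied, Bus: 65×21/138 = 9.8913
  Satisfied, Rail: 65×53/138 = 24.9638
  Dissatisfied, Car: 73×64/138 = 33.8551
  Dissatisfied, Bus: 73×21/138 = 11.1087
  Dissatisfied, Rail: 73×53/138 = 28.0362
Contributions (O − E)²/E:
  (40 − 30.1449)²/30.1449 = 3.2219
  (14 − 9.8913)²/9.8913 = 1.7067
  (11 − 24.9638)²/24.9638 = 7.8108
  (24 − 33.8551)²/33.8551 = 2.8688
  (7 − 11.1087)²/11.1087 = 1.5197
  (42 − 28.0362)²/28.0362 = 6.9549
χ² = 3.2219 + 1.7067 + 7.8108 + 2.8688 + 1.5197 + 6.9549 = 24.08
df = (2−1)(3−1) = 2. Since 24.08 > 9.21, reject the null hypothesis of independence at α = 0.01.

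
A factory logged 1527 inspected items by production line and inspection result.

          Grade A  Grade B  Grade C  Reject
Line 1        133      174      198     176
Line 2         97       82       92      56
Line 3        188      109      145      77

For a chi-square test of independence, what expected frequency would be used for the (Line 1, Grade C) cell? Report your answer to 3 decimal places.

193.998

Row total (Line 1) = 681; column total (Grade C) = 435; grand total N = 1527.
Expected count = (row total × column total) / N = 681 × 435 / 1527 = 193.998.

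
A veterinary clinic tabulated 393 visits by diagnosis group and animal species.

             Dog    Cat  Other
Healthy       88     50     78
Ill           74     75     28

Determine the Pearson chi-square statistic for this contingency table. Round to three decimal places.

26.182

Row totals: 216, 177. Column totals: 162, 125, 106. Grand total N = 393.
Expected counts (row total × column total / N):
  Healthy, Dog: 216×162/393 = 89.0382
  Healthy, Cat: 216×125/393 = 68.7023
  Healthy, Other: 216×106/393 = 58.2595
  Ill, Dog: 177×162/393 = 72.9618
  Ill, Cat: 177×125/393 = 56.2977
  Ill, Other: 177×106/393 = 47.7405
Contributions (O − E)²/E:
  (88 − 89.0382)²/89.0382 = 0.0121
  (50 − 68.7023)²/68.7023 = 5.0912
  (78 − 58.2595)²/58.2595 = 6.6888
  (74 − 72.9618)²/72.9618 = 0.0148
  (75 − 56.2977)²/56.2977 = 6.2130
  (28 − 47.7405)²/47.7405 = 8.1626
χ² = 0.0121 + 5.0912 + 6.6888 + 0.0148 + 6.2130 + 8.1626 = 26.182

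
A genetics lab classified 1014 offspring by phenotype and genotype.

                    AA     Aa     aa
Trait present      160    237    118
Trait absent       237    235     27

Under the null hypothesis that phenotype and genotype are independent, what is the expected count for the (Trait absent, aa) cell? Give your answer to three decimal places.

Row total (Trait absent) = 499; column total (aa) = 145; grand total N = 1014.
Expected count = (row total × column total) / N = 499 × 145 / 1014 = 71.356.

71.356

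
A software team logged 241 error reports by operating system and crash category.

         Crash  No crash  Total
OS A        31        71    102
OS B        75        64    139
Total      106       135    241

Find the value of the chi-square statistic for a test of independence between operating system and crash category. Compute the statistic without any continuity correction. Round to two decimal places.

13.26

Grand total N = 241.
Expected counts (row total × column total / N):
  OS A, Crash: 102×106/241 = 44.863
  OS A, No crash: 102×135/241 = 57.137
  OS B, Crash: 139×106/241 = 61.137
  OS B, No crash: 139×135/241 = 77.863
Contributions (O − E)²/E:
  (31 − 44.863)²/44.863 = 4.2838
  (71 − 57.137)²/57.137 = 3.3635
  (75 − 61.137)²/61.137 = 3.1435
  (64 − 77.863)²/77.863 = 2.4682
χ² = 4.2838 + 3.3635 + 3.1435 + 2.4682 = 13.26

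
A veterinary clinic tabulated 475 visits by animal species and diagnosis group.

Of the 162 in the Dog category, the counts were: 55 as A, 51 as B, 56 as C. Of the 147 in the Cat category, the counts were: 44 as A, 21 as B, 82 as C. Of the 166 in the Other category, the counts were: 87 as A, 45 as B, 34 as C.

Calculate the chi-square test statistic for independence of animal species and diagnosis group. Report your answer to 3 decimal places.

48.661

Row totals: 162, 147, 166. Column totals: 186, 117, 172. Grand total N = 475.
Expected counts (row total × column total / N):
  Dog, A: 162×186/475 = 63.4358
  Dog, B: 162×117/475 = 39.9032
  Dog, C: 162×172/475 = 58.6611
  Cat, A: 147×186/475 = 57.5621
  Cat, B: 147×117/475 = 36.2084
  Cat, C: 147×172/475 = 53.2295
  Other, A: 166×186/475 = 65.0021
  Other, B: 166×117/475 = 40.8884
  Other, C: 166×172/475 = 60.1095
Contributions (O − E)²/E:
  (55 − 63.4358)²/63.4358 = 1.1218
  (51 − 39.9032)²/39.9032 = 3.0859
  (56 − 58.6611)²/58.6611 = 0.1207
  (44 − 57.5621)²/57.5621 = 3.1953
  (21 − 36.2084)²/36.2084 = 6.3879
  (82 − 53.2295)²/53.2295 = 15.5504
  (87 − 65.0021)²/65.0021 = 7.4445
  (45 − 40.8884)²/40.8884 = 0.4134
  (34 − 60.1095)²/60.1095 = 11.3411
χ² = 1.1218 + 3.0859 + 0.1207 + 3.1953 + 6.3879 + 15.5504 + 7.4445 + 0.4134 + 11.3411 = 48.661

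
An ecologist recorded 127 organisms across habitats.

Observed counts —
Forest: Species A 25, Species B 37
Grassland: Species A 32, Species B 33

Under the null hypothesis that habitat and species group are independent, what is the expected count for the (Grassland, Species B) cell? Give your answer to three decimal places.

Row total (Grassland) = 65; column total (Species B) = 70; grand total N = 127.
Expected count = (row total × column total) / N = 65 × 70 / 127 = 35.827.

35.827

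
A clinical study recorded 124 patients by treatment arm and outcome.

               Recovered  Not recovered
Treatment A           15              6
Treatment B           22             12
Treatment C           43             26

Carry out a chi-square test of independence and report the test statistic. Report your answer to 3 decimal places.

0.584

Row totals: 21, 34, 69. Column totals: 80, 44. Grand total N = 124.
Expected counts (row total × column total / N):
  Treatment A, Recovered: 21×80/124 = 13.5484
  Treatment A, Not recovered: 21×44/124 = 7.4516
  Treatment B, Recovered: 34×80/124 = 21.9355
  Treatment B, Not recovered: 34×44/124 = 12.0645
  Treatment C, Recovered: 69×80/124 = 44.5161
  Treatment C, Not recovered: 69×44/124 = 24.4839
Contributions (O − E)²/E:
  (15 − 13.5484)²/13.5484 = 0.1555
  (6 − 7.4516)²/7.4516 = 0.2828
  (22 − 21.9355)²/21.9355 = 0.0002
  (12 − 12.0645)²/12.0645 = 0.0003
  (43 − 44.5161)²/44.5161 = 0.0516
  (26 − 24.4839)²/24.4839 = 0.0939
χ² = 0.1555 + 0.2828 + 0.0002 + 0.0003 + 0.0516 + 0.0939 = 0.584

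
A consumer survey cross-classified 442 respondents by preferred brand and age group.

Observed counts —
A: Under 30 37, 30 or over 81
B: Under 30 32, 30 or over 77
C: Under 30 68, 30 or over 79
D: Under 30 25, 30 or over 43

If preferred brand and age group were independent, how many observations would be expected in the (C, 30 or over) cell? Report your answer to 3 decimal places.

93.122

Row total (C) = 147; column total (30 or over) = 280; grand total N = 442.
Expected count = (row total × column total) / N = 147 × 280 / 442 = 93.122.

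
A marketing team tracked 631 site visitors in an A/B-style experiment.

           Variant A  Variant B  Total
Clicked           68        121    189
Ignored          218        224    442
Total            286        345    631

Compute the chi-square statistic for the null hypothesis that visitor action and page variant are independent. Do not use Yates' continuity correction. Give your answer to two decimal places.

9.51

Grand total N = 631.
Expected counts (row total × column total / N):
  Clicked, Variant A: 189×286/631 = 85.664
  Clicked, Variant B: 189×345/631 = 103.336
  Ignored, Variant A: 442×286/631 = 200.336
  Ignored, Variant B: 442×345/631 = 241.664
Contributions (O − E)²/E:
  (68 − 85.664)²/85.664 = 3.6423
  (121 − 103.336)²/103.336 = 3.0194
  (218 − 200.336)²/200.336 = 1.5575
  (224 − 241.664)²/241.664 = 1.2911
χ² = 3.6423 + 3.0194 + 1.5575 + 1.2911 = 9.51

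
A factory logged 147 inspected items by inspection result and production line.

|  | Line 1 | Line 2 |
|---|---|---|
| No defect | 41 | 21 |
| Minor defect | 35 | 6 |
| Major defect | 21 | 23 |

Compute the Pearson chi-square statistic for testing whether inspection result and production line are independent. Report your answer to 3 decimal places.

13.397

Row totals: 62, 41, 44. Column totals: 97, 50. Grand total N = 147.
Expected counts (row total × column total / N):
  No defect, Line 1: 62×97/147 = 40.9116
  No defect, Line 2: 62×50/147 = 21.0884
  Minor defect, Line 1: 41×97/147 = 27.0544
  Minor defect, Line 2: 41×50/147 = 13.9456
  Major defect, Line 1: 44×97/147 = 29.0340
  Major defect, Line 2: 44×50/147 = 14.9660
Contributions (O − E)²/E:
  (41 − 40.9116)²/40.9116 = 0.0002
  (21 − 21.0884)²/21.0884 = 0.0004
  (35 − 27.0544)²/27.0544 = 2.3335
  (6 − 13.9456)²/13.9456 = 4.5271
  (21 − 29.0340)²/29.0340 = 2.2231
  (23 − 14.9660)²/14.9660 = 4.3128
χ² = 0.0002 + 0.0004 + 2.3335 + 4.5271 + 2.2231 + 4.3128 = 13.397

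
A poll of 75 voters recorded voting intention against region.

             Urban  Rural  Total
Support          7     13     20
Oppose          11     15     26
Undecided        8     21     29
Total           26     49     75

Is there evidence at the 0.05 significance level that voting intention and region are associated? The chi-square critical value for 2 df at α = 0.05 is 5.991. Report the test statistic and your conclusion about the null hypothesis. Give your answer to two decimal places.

1.31; fail to reject H₀

Grand total N = 75.
Expected counts (row total × column total / N):
  Support, Urban: 20×26/75 = 6.933
  Support, Rural: 20×49/75 = 13.067
  Oppose, Urban: 26×26/75 = 9.013
  Oppose, Rural: 26×49/75 = 16.987
  Undecided, Urban: 29×26/75 = 10.053
  Undecided, Rural: 29×49/75 = 18.947
Contributions (O − E)²/E:
  (7 − 6.933)²/6.933 = 0.0006
  (13 − 13.067)²/13.067 = 0.0003
  (11 − 9.013)²/9.013 = 0.4381
  (15 − 16.987)²/16.987 = 0.2324
  (8 − 10.053)²/10.053 = 0.4193
  (21 − 18.947)²/18.947 = 0.2225
χ² = 0.0006 + 0.0003 + 0.4381 + 0.2324 + 0.4193 + 0.2225 = 1.31
df = (3−1)(2−1) = 2. Since 1.31 < 5.991, fail to reject the null hypothesis of independence at α = 0.05.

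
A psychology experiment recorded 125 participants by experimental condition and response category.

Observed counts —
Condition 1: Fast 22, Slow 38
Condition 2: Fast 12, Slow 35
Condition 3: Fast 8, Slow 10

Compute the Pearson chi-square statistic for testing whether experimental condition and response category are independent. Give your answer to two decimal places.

2.57

Row totals: 60, 47, 18. Column totals: 42, 83. Grand total N = 125.
Expected counts (row total × column total / N):
  Condition 1, Fast: 60×42/125 = 20.160
  Condition 1, Slow: 60×83/125 = 39.840
  Condition 2, Fast: 47×42/125 = 15.792
  Condition 2, Slow: 47×83/125 = 31.208
  Condition 3, Fast: 18×42/125 = 6.048
  Condition 3, Slow: 18×83/125 = 11.952
Contributions (O − E)²/E:
  (22 − 20.160)²/20.160 = 0.1679
  (38 − 39.840)²/39.840 = 0.0850
  (12 − 15.792)²/15.792 = 0.9105
  (35 − 31.208)²/31.208 = 0.4608
  (8 − 6.048)²/6.048 = 0.6300
  (10 − 11.952)²/11.952 = 0.3188
χ² = 0.1679 + 0.0850 + 0.9105 + 0.4608 + 0.6300 + 0.3188 = 2.57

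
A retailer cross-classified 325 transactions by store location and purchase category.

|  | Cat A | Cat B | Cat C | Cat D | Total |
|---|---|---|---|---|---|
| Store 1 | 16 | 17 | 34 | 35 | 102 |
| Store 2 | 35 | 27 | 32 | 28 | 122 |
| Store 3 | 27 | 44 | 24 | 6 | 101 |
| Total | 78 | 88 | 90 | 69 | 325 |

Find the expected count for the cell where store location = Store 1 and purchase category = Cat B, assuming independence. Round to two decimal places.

Row total (Store 1) = 102; column total (Cat B) = 88; grand total N = 325.
Expected count = (row total × column total) / N = 102 × 88 / 325 = 27.62.

27.62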